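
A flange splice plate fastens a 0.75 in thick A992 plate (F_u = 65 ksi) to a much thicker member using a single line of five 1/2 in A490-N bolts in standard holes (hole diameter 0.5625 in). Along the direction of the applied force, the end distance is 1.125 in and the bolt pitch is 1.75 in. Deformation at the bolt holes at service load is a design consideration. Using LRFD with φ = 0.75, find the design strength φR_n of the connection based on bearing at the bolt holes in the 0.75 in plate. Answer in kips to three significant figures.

213 kips

Per bolt r_n = 1.2 l_c t F_u ≤ 2.4 d t F_u; upper limit = 2.4 × 0.5 × 0.75 × 65 = 58.5 kips.
Edge bolt: l_c = 1.125 − 0.5625/2 = 0.8438 in → 1.2 × 0.8438 × 0.75 × 65 = 49.36 → r_n = 49.36 kips.
Interior bolts: l_c = 1.75 − 0.5625 = 1.188 in → 1.2 × 1.188 × 0.75 × 65 = 69.47 → r_n = 58.5 kips.
R_n = 1 × 49.36 + 4 × 58.5 = 283.4 kips.
Design strength φR_n = 0.75 × 283.4 = 213 kips.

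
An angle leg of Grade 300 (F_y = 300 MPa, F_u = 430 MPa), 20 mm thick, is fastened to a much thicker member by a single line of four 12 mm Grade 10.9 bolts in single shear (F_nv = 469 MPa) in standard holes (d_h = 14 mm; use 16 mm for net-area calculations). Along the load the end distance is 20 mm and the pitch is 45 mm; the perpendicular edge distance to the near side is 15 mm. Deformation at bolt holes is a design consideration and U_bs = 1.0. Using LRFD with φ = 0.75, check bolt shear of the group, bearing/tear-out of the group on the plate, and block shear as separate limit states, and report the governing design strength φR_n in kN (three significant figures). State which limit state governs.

159 kN (bolt shear governs)

Bolt shear: A_b = π·12²/4 = 113.1 mm²; R_n = 469 × 113.1 × 4 × 1 / 1000 = 212.2 kN → 0.75 × 212.2 = 159 kN.
Bearing: edge l_c = 13, r_n = 134.2 kN; interior l_c = 31, r_n = 247.7 kN; R_n = 134.2 + 3·247.7 = 877.2 kN → 658 kN.
Block shear: A_gv = 3100, A_nv = 1980, A_nt = 140 mm²; R_n = min(0.6F_uA_nv, 0.6F_yA_gv) + U_bs·F_u·A_nt = 571 kN → 428 kN.
Bolt shear governs: 159 kN.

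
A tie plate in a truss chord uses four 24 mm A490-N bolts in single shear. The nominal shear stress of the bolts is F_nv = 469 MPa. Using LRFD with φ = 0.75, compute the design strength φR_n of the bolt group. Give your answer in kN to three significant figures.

637 kN

A_b = π × 24² / 4 = 452.4 mm².
R_n = F_nv · A_b · n · n_s = 469 × 452.4 × 4 × 1 / 1000 = 848.7 kN.
Design strength φR_n = 0.75 × 848.7 = 637 kN.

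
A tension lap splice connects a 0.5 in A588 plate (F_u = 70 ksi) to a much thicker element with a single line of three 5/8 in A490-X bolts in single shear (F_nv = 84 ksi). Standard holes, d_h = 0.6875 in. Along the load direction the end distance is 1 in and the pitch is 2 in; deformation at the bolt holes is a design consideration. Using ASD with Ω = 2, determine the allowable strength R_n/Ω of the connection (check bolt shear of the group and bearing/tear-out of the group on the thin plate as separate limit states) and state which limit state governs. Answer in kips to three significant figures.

38.7 kips (bolt shear governs)

Bolt shear: A_b = π·0.625²/4 = 0.3068 in²; R_n = 84 × 0.3068 × 3 × 1 = 77.31 kips → 77.31 / 2 = 38.7 kips.
Bearing (1.2 l_c t F_u ≤ 2.4 d t F_u): upper limit = 2.4·0.625·0.5·70 = 52.5 kips.
  Edge l_c = 1 − 0.6875/2 = 0.6562 → r_n = 27.56 kips; interior l_c = 2 − 0.6875 = 1.312 → r_n = 52.5 kips.
  R_n,bearing = 1·27.56 + 2·52.5 = 132.6 kips → 132.6 / 2 = 66.3 kips.
Bolt shear governs: 38.7 kips.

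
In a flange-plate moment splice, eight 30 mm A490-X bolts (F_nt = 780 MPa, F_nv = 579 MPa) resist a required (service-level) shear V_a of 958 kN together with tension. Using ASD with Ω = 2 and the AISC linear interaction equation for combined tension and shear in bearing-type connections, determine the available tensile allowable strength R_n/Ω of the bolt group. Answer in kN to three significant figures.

1580 kN

A_b = π·30²/4 = 706.9 mm²; f_rv = 958 × 1000 / (8 × 706.9) = 169.4 MPa.
F'_nt = 1.3 F_nt − (Ω F_nt / F_nv) f_rv = 1.3·780 − (2·780/579)·169.4 = 557.6 MPa, capped at F_nt → F'_nt = 557.6 MPa.
R_n = F'_nt · A_b · n = 557.6 × 706.9 × 8 / 1000 = 3153 kN.
Allowable strength R_n/Ω = 3153 / 2 = 1580 kN.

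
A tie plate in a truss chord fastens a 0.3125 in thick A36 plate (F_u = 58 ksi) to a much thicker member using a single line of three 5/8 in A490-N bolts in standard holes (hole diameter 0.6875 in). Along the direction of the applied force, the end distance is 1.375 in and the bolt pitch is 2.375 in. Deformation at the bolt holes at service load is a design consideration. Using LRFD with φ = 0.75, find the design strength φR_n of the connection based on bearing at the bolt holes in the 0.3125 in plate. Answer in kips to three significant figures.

Per bolt r_n = 1.2 l_c t F_u ≤ 2.4 d t F_u; upper limit = 2.4 × 0.625 × 0.3125 × 58 = 27.19 kips.
Edge bolt: l_c = 1.375 − 0.6875/2 = 1.031 in → 1.2 × 1.031 × 0.3125 × 58 = 22.43 → r_n = 22.43 kips.
Interior bolts: l_c = 2.375 − 0.6875 = 1.688 in → 1.2 × 1.688 × 0.3125 × 58 = 36.7 → r_n = 27.19 kips.
R_n = 1 × 22.43 + 2 × 27.19 = 76.8 kips.
Design strength φR_n = 0.75 × 76.8 = 57.6 kips.

57.6 kips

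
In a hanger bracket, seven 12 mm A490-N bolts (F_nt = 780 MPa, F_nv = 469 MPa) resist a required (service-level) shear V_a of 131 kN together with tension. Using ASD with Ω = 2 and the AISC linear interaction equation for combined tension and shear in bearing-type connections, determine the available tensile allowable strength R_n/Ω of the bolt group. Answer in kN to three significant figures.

A_b = π·12²/4 = 113.1 mm²; f_rv = 131 × 1000 / (7 × 113.1) = 165.5 MPa.
F'_nt = 1.3 F_nt − (Ω F_nt / F_nv) f_rv = 1.3·780 − (2·780/469)·165.5 = 463.6 MPa, capped at F_nt → F'_nt = 463.6 MPa.
R_n = F'_nt · A_b · n = 463.6 × 113.1 × 7 / 1000 = 367 kN.
Allowable strength R_n/Ω = 367 / 2 = 184 kN.

184 kN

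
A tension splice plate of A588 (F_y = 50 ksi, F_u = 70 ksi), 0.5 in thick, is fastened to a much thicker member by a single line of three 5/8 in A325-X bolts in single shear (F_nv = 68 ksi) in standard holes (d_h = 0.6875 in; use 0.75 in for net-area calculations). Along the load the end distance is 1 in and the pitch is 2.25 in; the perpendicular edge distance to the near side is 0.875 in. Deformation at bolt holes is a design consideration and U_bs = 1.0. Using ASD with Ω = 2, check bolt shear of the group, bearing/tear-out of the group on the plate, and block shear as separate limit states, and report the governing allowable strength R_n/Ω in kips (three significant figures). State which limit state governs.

31.3 kips (bolt shear governs)

Bolt shear: A_b = π·0.625²/4 = 0.3068 in²; R_n = 68 × 0.3068 × 3 × 1 = 62.59 kips → 62.59 / 2 = 31.3 kips.
Bearing: edge l_c = 0.6562, r_n = 27.56 kips; interior l_c = 1.562, r_n = 52.5 kips; R_n = 27.56 + 2·52.5 = 132.6 kips → 66.3 kips.
Block shear: A_gv = 2.75, A_nv = 1.812, A_nt = 0.25 in²; R_n = min(0.6F_uA_nv, 0.6F_yA_gv) + U_bs·F_u·A_nt = 93.62 kips → 46.8 kips.
Bolt shear governs: 31.3 kips.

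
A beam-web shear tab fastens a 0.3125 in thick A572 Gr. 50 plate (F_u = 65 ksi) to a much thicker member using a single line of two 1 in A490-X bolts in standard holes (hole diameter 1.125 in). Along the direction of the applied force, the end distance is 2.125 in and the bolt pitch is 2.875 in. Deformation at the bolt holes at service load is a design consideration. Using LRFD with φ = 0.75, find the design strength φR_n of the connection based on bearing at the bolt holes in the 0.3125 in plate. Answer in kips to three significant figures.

Per bolt r_n = 1.2 l_c t F_u ≤ 2.4 d t F_u; upper limit = 2.4 × 1 × 0.3125 × 65 = 48.75 kips.
Edge bolt: l_c = 2.125 − 1.125/2 = 1.562 in → 1.2 × 1.562 × 0.3125 × 65 = 38.09 → r_n = 38.09 kips.
Interior bolts: l_c = 2.875 − 1.125 = 1.75 in → 1.2 × 1.75 × 0.3125 × 65 = 42.66 → r_n = 42.66 kips.
R_n = 1 × 38.09 + 1 × 42.66 = 80.74 kips.
Design strength φR_n = 0.75 × 80.74 = 60.6 kips.

60.6 kips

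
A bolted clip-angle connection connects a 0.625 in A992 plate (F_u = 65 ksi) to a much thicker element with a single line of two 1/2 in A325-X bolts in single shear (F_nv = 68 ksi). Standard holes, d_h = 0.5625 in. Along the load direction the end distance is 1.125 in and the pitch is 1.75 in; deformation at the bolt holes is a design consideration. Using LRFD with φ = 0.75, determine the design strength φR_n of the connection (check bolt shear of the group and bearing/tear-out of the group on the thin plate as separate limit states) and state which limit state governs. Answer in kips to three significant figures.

Bolt shear: A_b = π·0.5²/4 = 0.1963 in²; R_n = 68 × 0.1963 × 2 × 1 = 26.7 kips → 0.75 × 26.7 = 20 kips.
Bearing (1.2 l_c t F_u ≤ 2.4 d t F_u): upper limit = 2.4·0.5·0.625·65 = 48.75 kips.
  Edge l_c = 1.125 − 0.5625/2 = 0.8438 → r_n = 41.13 kips; interior l_c = 1.75 − 0.5625 = 1.188 → r_n = 48.75 kips.
  R_n,bearing = 1·41.13 + 1·48.75 = 89.88 kips → 0.75 × 89.88 = 67.4 kips.
Bolt shear governs: 20 kips.

20 kips (bolt shear governs)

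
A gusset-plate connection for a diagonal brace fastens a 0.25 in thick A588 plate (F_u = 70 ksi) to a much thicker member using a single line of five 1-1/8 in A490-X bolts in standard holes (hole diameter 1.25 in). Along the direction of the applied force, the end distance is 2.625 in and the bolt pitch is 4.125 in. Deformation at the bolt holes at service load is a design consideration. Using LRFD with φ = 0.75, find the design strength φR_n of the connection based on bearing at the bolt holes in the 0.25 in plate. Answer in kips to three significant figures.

173 kips

Per bolt r_n = 1.2 l_c t F_u ≤ 2.4 d t F_u; upper limit = 2.4 × 1.125 × 0.25 × 70 = 47.25 kips.
Edge bolt: l_c = 2.625 − 1.25/2 = 2 in → 1.2 × 2 × 0.25 × 70 = 42 → r_n = 42 kips.
Interior bolts: l_c = 4.125 − 1.25 = 2.875 in → 1.2 × 2.875 × 0.25 × 70 = 60.37 → r_n = 47.25 kips.
R_n = 1 × 42 + 4 × 47.25 = 231 kips.
Design strength φR_n = 0.75 × 231 = 173 kips.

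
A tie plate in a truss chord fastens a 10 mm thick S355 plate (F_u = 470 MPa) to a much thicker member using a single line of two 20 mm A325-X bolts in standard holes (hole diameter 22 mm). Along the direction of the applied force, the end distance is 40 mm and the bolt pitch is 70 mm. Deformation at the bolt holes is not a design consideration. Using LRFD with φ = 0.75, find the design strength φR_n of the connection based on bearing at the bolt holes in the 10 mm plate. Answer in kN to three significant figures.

365 kN

Per bolt r_n = 1.5 l_c t F_u ≤ 3.0 d t F_u; upper limit = 3.0 × 20 × 10 × 470 / 1000 = 282 kN.
Edge bolt: l_c = 40 − 22/2 = 29 mm → 1.5 × 29 × 10 × 470 / 1000 = 204.5 → r_n = 204.5 kN.
Interior bolts: l_c = 70 − 22 = 48 mm → 1.5 × 48 × 10 × 470 / 1000 = 338.4 → r_n = 282 kN.
R_n = 1 × 204.5 + 1 × 282 = 486.5 kN.
Design strength φR_n = 0.75 × 486.5 = 365 kN.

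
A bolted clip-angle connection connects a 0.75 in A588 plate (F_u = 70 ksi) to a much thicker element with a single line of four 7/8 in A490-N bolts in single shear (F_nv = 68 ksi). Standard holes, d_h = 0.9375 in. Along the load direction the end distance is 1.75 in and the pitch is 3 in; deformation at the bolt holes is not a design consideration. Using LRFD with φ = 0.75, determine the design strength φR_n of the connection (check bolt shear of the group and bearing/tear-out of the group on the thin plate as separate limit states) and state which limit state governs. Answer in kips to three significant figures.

123 kips (bolt shear governs)

Bolt shear: A_b = π·0.875²/4 = 0.6013 in²; R_n = 68 × 0.6013 × 4 × 1 = 163.6 kips → 0.75 × 163.6 = 123 kips.
Bearing (1.5 l_c t F_u ≤ 3.0 d t F_u): upper limit = 3.0·0.875·0.75·70 = 137.8 kips.
  Edge l_c = 1.75 − 0.9375/2 = 1.281 → r_n = 100.9 kips; interior l_c = 3 − 0.9375 = 2.062 → r_n = 137.8 kips.
  R_n,bearing = 1·100.9 + 3·137.8 = 514.3 kips → 0.75 × 514.3 = 386 kips.
Bolt shear governs: 123 kips.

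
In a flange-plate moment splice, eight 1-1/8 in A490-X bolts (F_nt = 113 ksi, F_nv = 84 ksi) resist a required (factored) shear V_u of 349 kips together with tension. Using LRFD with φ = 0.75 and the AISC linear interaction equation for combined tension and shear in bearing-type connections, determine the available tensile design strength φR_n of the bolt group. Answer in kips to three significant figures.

407 kips

A_b = π·1.125²/4 = 0.994 in²; f_rv = 349 / (8 × 0.994) = 43.89 ksi.
F'_nt = 1.3 F_nt − (F_nt / φF_nv) f_rv = 1.3·113 − (113/(0.75·84))·43.89 = 68.18 ksi, capped at F_nt → F'_nt = 68.18 ksi.
R_n = F'_nt · A_b · n = 68.18 × 0.994 × 8 = 542.2 kips.
Design strength φR_n = 0.75 × 542.2 = 407 kips.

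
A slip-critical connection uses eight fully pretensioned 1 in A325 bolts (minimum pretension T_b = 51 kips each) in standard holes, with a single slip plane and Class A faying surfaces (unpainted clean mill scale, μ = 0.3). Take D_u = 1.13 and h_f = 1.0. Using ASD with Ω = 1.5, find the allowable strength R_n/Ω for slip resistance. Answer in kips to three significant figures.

R_n = μ · D_u · h_f · T_b · n_s · n_b = 0.3 × 1.13 × 1.0 × 51 × 1 × 8 = 138.3 kips.
Allowable strength R_n/Ω = 138.3 / 1.5 = 92.2 kips.

92.2 kips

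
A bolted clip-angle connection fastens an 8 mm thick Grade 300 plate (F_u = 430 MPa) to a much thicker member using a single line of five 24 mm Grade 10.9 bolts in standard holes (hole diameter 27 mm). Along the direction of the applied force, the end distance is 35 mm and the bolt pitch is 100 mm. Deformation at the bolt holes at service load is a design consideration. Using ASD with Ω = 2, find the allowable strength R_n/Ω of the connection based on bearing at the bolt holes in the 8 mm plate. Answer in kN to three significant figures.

Per bolt r_n = 1.2 l_c t F_u ≤ 2.4 d t F_u; upper limit = 2.4 × 24 × 8 × 430 / 1000 = 198.1 kN.
Edge bolt: l_c = 35 − 27/2 = 21.5 mm → 1.2 × 21.5 × 8 × 430 / 1000 = 88.75 → r_n = 88.75 kN.
Interior bolts: l_c = 100 − 27 = 73 mm → 1.2 × 73 × 8 × 430 / 1000 = 301.3 → r_n = 198.1 kN.
R_n = 1 × 88.75 + 4 × 198.1 = 881.3 kN.
Allowable strength R_n/Ω = 881.3 / 2 = 441 kN.

441 kN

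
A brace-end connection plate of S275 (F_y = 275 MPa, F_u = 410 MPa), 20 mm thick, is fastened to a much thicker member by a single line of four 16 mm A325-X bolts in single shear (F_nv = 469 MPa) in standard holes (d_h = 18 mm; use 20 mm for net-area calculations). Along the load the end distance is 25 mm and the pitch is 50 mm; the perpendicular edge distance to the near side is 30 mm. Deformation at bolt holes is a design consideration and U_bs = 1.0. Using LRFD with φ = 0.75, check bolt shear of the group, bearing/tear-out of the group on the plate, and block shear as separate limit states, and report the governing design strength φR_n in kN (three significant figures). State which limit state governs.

283 kN (bolt shear governs)

Bolt shear: A_b = π·16²/4 = 201.1 mm²; R_n = 469 × 201.1 × 4 × 1 / 1000 = 377.2 kN → 0.75 × 377.2 = 283 kN.
Bearing: edge l_c = 16, r_n = 157.4 kN; interior l_c = 32, r_n = 314.9 kN; R_n = 157.4 + 3·314.9 = 1102 kN → 827 kN.
Block shear: A_gv = 3500, A_nv = 2100, A_nt = 400 mm²; R_n = min(0.6F_uA_nv, 0.6F_yA_gv) + U_bs·F_u·A_nt = 680.6 kN → 510 kN.
Bolt shear governs: 283 kN.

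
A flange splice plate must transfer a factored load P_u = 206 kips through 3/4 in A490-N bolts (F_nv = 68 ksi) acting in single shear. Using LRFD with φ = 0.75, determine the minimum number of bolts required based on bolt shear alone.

10 bolts

A_b = π·0.75²/4 = 0.4418 in².
Per-bolt design strength φR_n = 0.75 × 68 × 0.4418 × 1 = 22.53 kips.
n ≥ 206 / 22.53 = 9.143 → use 10 bolts.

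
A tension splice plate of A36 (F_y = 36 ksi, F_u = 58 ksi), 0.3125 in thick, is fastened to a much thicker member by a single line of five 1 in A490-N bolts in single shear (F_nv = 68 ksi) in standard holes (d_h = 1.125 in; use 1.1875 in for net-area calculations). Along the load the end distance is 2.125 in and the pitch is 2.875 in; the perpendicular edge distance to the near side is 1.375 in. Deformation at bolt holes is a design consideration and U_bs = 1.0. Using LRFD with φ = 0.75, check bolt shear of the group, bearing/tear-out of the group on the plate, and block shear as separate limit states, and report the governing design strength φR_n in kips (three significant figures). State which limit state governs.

Bolt shear: A_b = π·1²/4 = 0.7854 in²; R_n = 68 × 0.7854 × 5 × 1 = 267 kips → 0.75 × 267 = 200 kips.
Bearing: edge l_c = 1.562, r_n = 33.98 kips; interior l_c = 1.75, r_n = 38.06 kips; R_n = 33.98 + 4·38.06 = 186.2 kips → 140 kips.
Block shear: A_gv = 4.258, A_nv = 2.588, A_nt = 0.2441 in²; R_n = min(0.6F_uA_nv, 0.6F_yA_gv) + U_bs·F_u·A_nt = 104.2 kips → 78.2 kips.
Block shear governs: 78.2 kips.

78.2 kips (block shear governs)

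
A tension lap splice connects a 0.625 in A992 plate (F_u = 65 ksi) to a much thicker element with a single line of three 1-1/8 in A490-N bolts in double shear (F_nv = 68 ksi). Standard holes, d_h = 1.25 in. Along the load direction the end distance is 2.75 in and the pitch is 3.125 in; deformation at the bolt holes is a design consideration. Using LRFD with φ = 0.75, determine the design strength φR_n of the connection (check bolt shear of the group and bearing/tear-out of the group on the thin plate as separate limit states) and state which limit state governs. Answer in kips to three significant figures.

215 kips (bearing governs)

Bolt shear: A_b = π·1.125²/4 = 0.994 in²; R_n = 68 × 0.994 × 3 × 2 = 405.6 kips → 0.75 × 405.6 = 304 kips.
Bearing (1.2 l_c t F_u ≤ 2.4 d t F_u): upper limit = 2.4·1.125·0.625·65 = 109.7 kips.
  Edge l_c = 2.75 − 1.25/2 = 2.125 → r_n = 103.6 kips; interior l_c = 3.125 − 1.25 = 1.875 → r_n = 91.41 kips.
  R_n,bearing = 1·103.6 + 2·91.41 = 286.4 kips → 0.75 × 286.4 = 215 kips.
Bearing governs: 215 kips.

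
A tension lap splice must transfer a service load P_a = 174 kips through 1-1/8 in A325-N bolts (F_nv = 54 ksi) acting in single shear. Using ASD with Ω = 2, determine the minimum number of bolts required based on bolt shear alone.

7 bolts

A_b = π·1.125²/4 = 0.994 in².
Per-bolt allowable strength R_n/Ω = 54 × 0.994 × 1 / 2 = 26.84 kips.
n ≥ 174 / 26.84 = 6.483 → use 7 bolts.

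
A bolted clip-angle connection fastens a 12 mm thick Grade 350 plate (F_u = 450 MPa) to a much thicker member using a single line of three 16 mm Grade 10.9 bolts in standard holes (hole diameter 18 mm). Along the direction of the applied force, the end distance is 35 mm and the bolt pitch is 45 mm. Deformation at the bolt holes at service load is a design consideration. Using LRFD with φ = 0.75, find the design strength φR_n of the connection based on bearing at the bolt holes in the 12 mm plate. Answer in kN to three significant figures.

Per bolt r_n = 1.2 l_c t F_u ≤ 2.4 d t F_u; upper limit = 2.4 × 16 × 12 × 450 / 1000 = 207.4 kN.
Edge bolt: l_c = 35 − 18/2 = 26 mm → 1.2 × 26 × 12 × 450 / 1000 = 168.5 → r_n = 168.5 kN.
Interior bolts: l_c = 45 − 18 = 27 mm → 1.2 × 27 × 12 × 450 / 1000 = 175 → r_n = 175 kN.
R_n = 1 × 168.5 + 2 × 175 = 518.4 kN.
Design strength φR_n = 0.75 × 518.4 = 389 kN.

389 kN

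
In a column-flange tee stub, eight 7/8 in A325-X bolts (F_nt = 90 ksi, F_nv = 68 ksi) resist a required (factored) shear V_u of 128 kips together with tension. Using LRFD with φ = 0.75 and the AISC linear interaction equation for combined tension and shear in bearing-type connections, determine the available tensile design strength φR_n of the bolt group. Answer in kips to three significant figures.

253 kips

A_b = π·0.875²/4 = 0.6013 in²; f_rv = 128 / (8 × 0.6013) = 26.61 ksi.
F'_nt = 1.3 F_nt − (F_nt / φF_nv) f_rv = 1.3·90 − (90/(0.75·68))·26.61 = 70.04 ksi, capped at F_nt → F'_nt = 70.04 ksi.
R_n = F'_nt · A_b · n = 70.04 × 0.6013 × 8 = 337 kips.
Design strength φR_n = 0.75 × 337 = 253 kips.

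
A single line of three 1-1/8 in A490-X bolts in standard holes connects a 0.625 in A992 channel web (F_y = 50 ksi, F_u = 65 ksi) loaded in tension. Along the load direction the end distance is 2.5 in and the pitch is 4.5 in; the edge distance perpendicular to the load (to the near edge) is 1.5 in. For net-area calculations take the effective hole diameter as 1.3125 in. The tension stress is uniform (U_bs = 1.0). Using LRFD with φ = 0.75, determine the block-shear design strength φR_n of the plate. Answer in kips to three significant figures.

176 kips

Shear plane L_v = 2.5 + 2·4.5 = 11.5 in; A_gv = 11.5 × 0.625 = 7.188 in².
A_nv = (11.5 − 2.5·1.3125) × 0.625 = 5.137 in².
A_nt = (1.5 − 0.5·1.3125) × 0.625 = 0.5273 in².
0.6 F_u A_nv = 200.3 kips; 0.6 F_y A_gv = 215.6 kips → shear rupture governs the shear term.
R_n = 200.3 + 1.0 × 65 × 0.5273 = 234.6 kips.
Design strength φR_n = 0.75 × 234.6 = 176 kips.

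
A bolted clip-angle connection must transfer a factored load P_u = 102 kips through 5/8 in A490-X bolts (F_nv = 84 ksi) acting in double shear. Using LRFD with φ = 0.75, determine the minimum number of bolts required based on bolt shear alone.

3 bolts

A_b = π·0.625²/4 = 0.3068 in².
Per-bolt design strength φR_n = 0.75 × 84 × 0.3068 × 2 = 38.66 kips.
n ≥ 102 / 38.66 = 2.639 → use 3 bolts.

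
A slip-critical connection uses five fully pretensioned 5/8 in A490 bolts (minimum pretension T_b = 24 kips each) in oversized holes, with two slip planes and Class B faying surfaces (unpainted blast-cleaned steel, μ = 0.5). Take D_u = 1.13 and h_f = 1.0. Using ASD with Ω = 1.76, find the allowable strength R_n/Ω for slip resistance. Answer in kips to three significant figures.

77 kips

R_n = μ · D_u · h_f · T_b · n_s · n_b = 0.5 × 1.13 × 1.0 × 24 × 2 × 5 = 135.6 kips.
Allowable strength R_n/Ω = 135.6 / 1.76 = 77 kips.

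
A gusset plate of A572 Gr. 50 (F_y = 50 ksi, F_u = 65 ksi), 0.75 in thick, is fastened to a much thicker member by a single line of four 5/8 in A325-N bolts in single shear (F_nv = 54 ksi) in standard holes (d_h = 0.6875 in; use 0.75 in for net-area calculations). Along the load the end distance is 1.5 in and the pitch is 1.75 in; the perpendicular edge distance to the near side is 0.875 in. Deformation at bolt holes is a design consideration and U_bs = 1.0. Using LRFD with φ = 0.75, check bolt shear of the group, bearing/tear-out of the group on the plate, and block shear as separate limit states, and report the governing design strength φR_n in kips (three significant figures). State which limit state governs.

49.7 kips (bolt shear governs)

Bolt shear: A_b = π·0.625²/4 = 0.3068 in²; R_n = 54 × 0.3068 × 4 × 1 = 66.27 kips → 0.75 × 66.27 = 49.7 kips.
Bearing: edge l_c = 1.156, r_n = 67.64 kips; interior l_c = 1.062, r_n = 62.16 kips; R_n = 67.64 + 3·62.16 = 254.1 kips → 191 kips.
Block shear: A_gv = 5.062, A_nv = 3.094, A_nt = 0.375 in²; R_n = min(0.6F_uA_nv, 0.6F_yA_gv) + U_bs·F_u·A_nt = 145 kips → 109 kips.
Bolt shear governs: 49.7 kips.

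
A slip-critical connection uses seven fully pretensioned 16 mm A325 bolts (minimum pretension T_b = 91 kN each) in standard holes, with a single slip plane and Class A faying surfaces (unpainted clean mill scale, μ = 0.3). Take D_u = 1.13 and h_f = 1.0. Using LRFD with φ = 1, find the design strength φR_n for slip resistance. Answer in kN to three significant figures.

216 kN

R_n = μ · D_u · h_f · T_b · n_s · n_b = 0.3 × 1.13 × 1.0 × 91 × 1 × 7 = 215.9 kN.
Design strength φR_n = 1 × 215.9 = 216 kN.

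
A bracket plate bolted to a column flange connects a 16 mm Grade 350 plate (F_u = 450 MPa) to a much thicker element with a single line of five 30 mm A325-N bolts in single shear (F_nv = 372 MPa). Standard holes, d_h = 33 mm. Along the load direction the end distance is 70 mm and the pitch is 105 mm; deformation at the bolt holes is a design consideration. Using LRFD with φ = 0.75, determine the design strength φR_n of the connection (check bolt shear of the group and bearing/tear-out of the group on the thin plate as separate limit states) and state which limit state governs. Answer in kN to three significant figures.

Bolt shear: A_b = π·30²/4 = 706.9 mm²; R_n = 372 × 706.9 × 5 × 1 / 1000 = 1315 kN → 0.75 × 1315 = 986 kN.
Bearing (1.2 l_c t F_u ≤ 2.4 d t F_u): upper limit = 2.4·30·16·450 / 1000 = 518.4 kN.
  Edge l_c = 70 − 33/2 = 53.5 → r_n = 462.2 kN; interior l_c = 105 − 33 = 72 → r_n = 518.4 kN.
  R_n,bearing = 1·462.2 + 4·518.4 = 2536 kN → 0.75 × 2536 = 1900 kN.
Bolt shear governs: 986 kN.

986 kN (bolt shear governs)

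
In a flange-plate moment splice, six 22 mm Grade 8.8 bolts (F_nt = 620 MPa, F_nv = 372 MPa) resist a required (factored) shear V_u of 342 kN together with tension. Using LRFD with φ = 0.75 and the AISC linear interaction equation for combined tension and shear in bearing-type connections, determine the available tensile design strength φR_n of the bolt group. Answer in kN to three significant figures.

809 kN

A_b = π·22²/4 = 380.1 mm²; f_rv = 342 × 1000 / (6 × 380.1) = 149.9 MPa.
F'_nt = 1.3 F_nt − (F_nt / φF_nv) f_rv = 1.3·620 − (620/(0.75·372))·149.9 = 472.8 MPa, capped at F_nt → F'_nt = 472.8 MPa.
R_n = F'_nt · A_b · n = 472.8 × 380.1 × 6 / 1000 = 1078 kN.
Design strength φR_n = 0.75 × 1078 = 809 kN.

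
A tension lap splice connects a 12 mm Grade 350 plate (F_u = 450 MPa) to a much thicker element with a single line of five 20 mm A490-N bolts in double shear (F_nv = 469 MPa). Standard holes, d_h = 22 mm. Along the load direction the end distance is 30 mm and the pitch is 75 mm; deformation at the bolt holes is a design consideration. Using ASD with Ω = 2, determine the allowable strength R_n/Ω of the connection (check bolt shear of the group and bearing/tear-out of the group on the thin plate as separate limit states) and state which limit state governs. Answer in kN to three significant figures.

Bolt shear: A_b = π·20²/4 = 314.2 mm²; R_n = 469 × 314.2 × 5 × 2 / 1000 = 1473 kN → 1473 / 2 = 737 kN.
Bearing (1.2 l_c t F_u ≤ 2.4 d t F_u): upper limit = 2.4·20·12·450 / 1000 = 259.2 kN.
  Edge l_c = 30 − 22/2 = 19 → r_n = 123.1 kN; interior l_c = 75 − 22 = 53 → r_n = 259.2 kN.
  R_n,bearing = 1·123.1 + 4·259.2 = 1160 kN → 1160 / 2 = 580 kN.
Bearing governs: 580 kN.

580 kN (bearing governs)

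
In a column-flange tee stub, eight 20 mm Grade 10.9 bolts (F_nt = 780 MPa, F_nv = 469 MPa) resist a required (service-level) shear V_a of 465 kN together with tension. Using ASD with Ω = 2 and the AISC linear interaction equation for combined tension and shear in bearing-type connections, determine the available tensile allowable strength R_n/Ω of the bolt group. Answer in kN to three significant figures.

501 kN

A_b = π·20²/4 = 314.2 mm²; f_rv = 465 × 1000 / (8 × 314.2) = 185 MPa.
F'_nt = 1.3 F_nt − (Ω F_nt / F_nv) f_rv = 1.3·780 − (2·780/469)·185 = 398.6 MPa, capped at F_nt → F'_nt = 398.6 MPa.
R_n = F'_nt · A_b · n = 398.6 × 314.2 × 8 / 1000 = 1002 kN.
Allowable strength R_n/Ω = 1002 / 2 = 501 kN.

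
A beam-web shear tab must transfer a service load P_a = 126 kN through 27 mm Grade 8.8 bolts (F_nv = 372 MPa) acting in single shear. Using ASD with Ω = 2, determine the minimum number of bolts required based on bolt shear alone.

2 bolts

A_b = π·27²/4 = 572.6 mm².
Per-bolt allowable strength R_n/Ω = 372 × 572.6 × 1 / 1000 / 2 = 106.5 kN.
n ≥ 126 / 106.5 = 1.183 → use 2 bolts.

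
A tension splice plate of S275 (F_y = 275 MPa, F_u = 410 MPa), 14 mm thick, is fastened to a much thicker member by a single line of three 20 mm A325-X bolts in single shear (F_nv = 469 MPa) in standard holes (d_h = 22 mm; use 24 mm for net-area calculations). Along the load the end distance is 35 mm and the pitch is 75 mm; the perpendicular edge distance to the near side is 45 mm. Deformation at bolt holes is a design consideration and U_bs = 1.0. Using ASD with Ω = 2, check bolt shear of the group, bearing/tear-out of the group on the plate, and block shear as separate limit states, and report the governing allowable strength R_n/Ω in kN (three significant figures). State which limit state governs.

221 kN (bolt shear governs)

Bolt shear: A_b = π·20²/4 = 314.2 mm²; R_n = 469 × 314.2 × 3 × 1 / 1000 = 442 kN → 442 / 2 = 221 kN.
Bearing: edge l_c = 24, r_n = 165.3 kN; interior l_c = 53, r_n = 275.5 kN; R_n = 165.3 + 2·275.5 = 716.4 kN → 358 kN.
Block shear: A_gv = 2590, A_nv = 1750, A_nt = 462 mm²; R_n = min(0.6F_uA_nv, 0.6F_yA_gv) + U_bs·F_u·A_nt = 616.8 kN → 308 kN.
Bolt shear governs: 221 kN.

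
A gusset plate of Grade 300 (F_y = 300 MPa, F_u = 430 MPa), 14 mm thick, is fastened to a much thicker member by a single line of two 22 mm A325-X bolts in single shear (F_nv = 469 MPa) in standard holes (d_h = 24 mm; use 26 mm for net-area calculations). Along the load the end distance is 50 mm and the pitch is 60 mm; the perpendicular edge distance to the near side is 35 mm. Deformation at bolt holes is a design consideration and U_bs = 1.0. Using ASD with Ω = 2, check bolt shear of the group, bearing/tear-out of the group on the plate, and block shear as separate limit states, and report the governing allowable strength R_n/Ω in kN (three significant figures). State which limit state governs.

Bolt shear: A_b = π·22²/4 = 380.1 mm²; R_n = 469 × 380.1 × 2 × 1 / 1000 = 356.6 kN → 356.6 / 2 = 178 kN.
Bearing: edge l_c = 38, r_n = 274.5 kN; interior l_c = 36, r_n = 260.1 kN; R_n = 274.5 + 1·260.1 = 534.6 kN → 267 kN.
Block shear: A_gv = 1540, A_nv = 994, A_nt = 308 mm²; R_n = min(0.6F_uA_nv, 0.6F_yA_gv) + U_bs·F_u·A_nt = 388.9 kN → 194 kN.
Bolt shear governs: 178 kN.

178 kN (bolt shear governs)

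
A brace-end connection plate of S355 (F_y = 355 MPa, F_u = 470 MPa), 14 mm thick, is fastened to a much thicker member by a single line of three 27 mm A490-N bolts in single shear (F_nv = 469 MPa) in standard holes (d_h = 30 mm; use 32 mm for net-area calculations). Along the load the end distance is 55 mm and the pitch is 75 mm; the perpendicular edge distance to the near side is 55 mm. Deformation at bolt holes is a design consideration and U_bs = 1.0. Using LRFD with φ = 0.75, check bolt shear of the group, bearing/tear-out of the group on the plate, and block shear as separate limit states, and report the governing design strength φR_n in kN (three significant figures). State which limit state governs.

563 kN (block shear governs)

Bolt shear: A_b = π·27²/4 = 572.6 mm²; R_n = 469 × 572.6 × 3 × 1 / 1000 = 805.6 kN → 0.75 × 805.6 = 604 kN.
Bearing: edge l_c = 40, r_n = 315.8 kN; interior l_c = 45, r_n = 355.3 kN; R_n = 315.8 + 2·355.3 = 1026 kN → 770 kN.
Block shear: A_gv = 2870, A_nv = 1750, A_nt = 546 mm²; R_n = min(0.6F_uA_nv, 0.6F_yA_gv) + U_bs·F_u·A_nt = 750.1 kN → 563 kN.
Block shear governs: 563 kN.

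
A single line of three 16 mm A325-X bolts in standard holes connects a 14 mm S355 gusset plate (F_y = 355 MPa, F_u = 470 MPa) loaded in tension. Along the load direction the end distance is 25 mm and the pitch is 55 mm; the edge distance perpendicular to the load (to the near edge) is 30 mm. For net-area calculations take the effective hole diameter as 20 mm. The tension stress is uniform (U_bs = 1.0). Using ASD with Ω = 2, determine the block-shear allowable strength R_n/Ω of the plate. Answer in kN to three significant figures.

234 kN

Shear plane L_v = 25 + 2·55 = 135 mm; A_gv = 135 × 14 = 1890 mm².
A_nv = (135 − 2.5·20) × 14 = 1190 mm².
A_nt = (30 − 0.5·20) × 14 = 280 mm².
0.6 F_u A_nv = 335.6 kN; 0.6 F_y A_gv = 402.6 kN → shear rupture governs the shear term.
R_n = 335.6 + 1.0 × 470 × 280 / 1000 = 467.2 kN.
Allowable strength R_n/Ω = 467.2 / 2 = 234 kN.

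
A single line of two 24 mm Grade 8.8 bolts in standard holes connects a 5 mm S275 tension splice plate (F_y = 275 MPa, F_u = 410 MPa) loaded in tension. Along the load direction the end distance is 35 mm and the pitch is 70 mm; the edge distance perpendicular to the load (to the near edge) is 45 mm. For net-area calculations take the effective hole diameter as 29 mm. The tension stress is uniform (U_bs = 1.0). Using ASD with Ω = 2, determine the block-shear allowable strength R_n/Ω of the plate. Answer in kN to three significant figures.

Shear plane L_v = 35 + 1·70 = 105 mm; A_gv = 105 × 5 = 525 mm².
A_nv = (105 − 1.5·29) × 5 = 307.5 mm².
A_nt = (45 − 0.5·29) × 5 = 152.5 mm².
0.6 F_u A_nv = 75.64 kN; 0.6 F_y A_gv = 86.62 kN → shear rupture governs the shear term.
R_n = 75.64 + 1.0 × 410 × 152.5 / 1000 = 138.2 kN.
Allowable strength R_n/Ω = 138.2 / 2 = 69.1 kN.

69.1 kN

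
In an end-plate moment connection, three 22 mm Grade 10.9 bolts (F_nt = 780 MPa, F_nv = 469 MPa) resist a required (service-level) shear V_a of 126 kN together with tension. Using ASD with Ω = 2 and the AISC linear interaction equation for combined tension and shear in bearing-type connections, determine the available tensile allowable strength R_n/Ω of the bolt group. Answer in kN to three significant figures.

A_b = π·22²/4 = 380.1 mm²; f_rv = 126 × 1000 / (3 × 380.1) = 110.5 MPa.
F'_nt = 1.3 F_nt − (Ω F_nt / F_nv) f_rv = 1.3·780 − (2·780/469)·110.5 = 646.5 MPa, capped at F_nt → F'_nt = 646.5 MPa.
R_n = F'_nt · A_b · n = 646.5 × 380.1 × 3 / 1000 = 737.3 kN.
Allowable strength R_n/Ω = 737.3 / 2 = 369 kN.

369 kN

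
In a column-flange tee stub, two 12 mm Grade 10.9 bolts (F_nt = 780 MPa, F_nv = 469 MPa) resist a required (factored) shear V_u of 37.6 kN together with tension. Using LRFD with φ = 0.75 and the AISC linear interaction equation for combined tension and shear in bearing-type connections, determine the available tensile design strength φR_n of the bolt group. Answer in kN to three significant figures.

A_b = π·12²/4 = 113.1 mm²; f_rv = 37.6 × 1000 / (2 × 113.1) = 166.2 MPa.
F'_nt = 1.3 F_nt − (F_nt / φF_nv) f_rv = 1.3·780 − (780/(0.75·469))·166.2 = 645.4 MPa, capped at F_nt → F'_nt = 645.4 MPa.
R_n = F'_nt · A_b · n = 645.4 × 113.1 × 2 / 1000 = 146 kN.
Design strength φR_n = 0.75 × 146 = 109 kN.

109 kN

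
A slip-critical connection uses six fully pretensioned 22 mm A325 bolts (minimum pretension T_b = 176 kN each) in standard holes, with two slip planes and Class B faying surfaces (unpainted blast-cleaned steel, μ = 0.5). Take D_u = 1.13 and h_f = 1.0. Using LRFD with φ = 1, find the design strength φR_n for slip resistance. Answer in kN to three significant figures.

R_n = μ · D_u · h_f · T_b · n_s · n_b = 0.5 × 1.13 × 1.0 × 176 × 2 × 6 = 1193 kN.
Design strength φR_n = 1 × 1193 = 1190 kN.

1190 kN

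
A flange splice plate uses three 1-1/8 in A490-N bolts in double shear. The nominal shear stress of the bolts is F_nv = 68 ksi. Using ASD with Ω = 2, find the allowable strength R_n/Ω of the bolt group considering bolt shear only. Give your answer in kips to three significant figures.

A_b = π × 1.125² / 4 = 0.994 in².
R_n = F_nv · A_b · n · n_s = 68 × 0.994 × 3 × 2 = 405.6 kips.
Allowable strength R_n/Ω = 405.6 / 2 = 203 kips.

203 kips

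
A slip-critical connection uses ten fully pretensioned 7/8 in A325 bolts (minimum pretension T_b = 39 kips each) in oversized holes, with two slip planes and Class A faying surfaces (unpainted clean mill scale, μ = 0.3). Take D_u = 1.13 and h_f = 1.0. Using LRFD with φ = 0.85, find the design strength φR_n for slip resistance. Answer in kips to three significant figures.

R_n = μ · D_u · h_f · T_b · n_s · n_b = 0.3 × 1.13 × 1.0 × 39 × 2 × 10 = 264.4 kips.
Design strength φR_n = 0.85 × 264.4 = 225 kips.

225 kips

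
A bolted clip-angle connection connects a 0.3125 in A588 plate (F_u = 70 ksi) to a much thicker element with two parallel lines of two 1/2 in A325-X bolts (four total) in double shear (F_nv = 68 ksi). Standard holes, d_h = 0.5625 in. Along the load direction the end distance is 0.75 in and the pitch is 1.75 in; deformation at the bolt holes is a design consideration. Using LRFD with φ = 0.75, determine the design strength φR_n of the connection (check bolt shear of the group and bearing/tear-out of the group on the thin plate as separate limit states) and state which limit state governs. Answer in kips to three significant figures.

57.8 kips (bearing governs)

Bolt shear: A_b = π·0.5²/4 = 0.1963 in²; R_n = 68 × 0.1963 × 4 × 2 = 106.8 kips → 0.75 × 106.8 = 80.1 kips.
Bearing (1.2 l_c t F_u ≤ 2.4 d t F_u): upper limit = 2.4·0.5·0.3125·70 = 26.25 kips.
  Edge l_c = 0.75 − 0.5625/2 = 0.4688 → r_n = 12.3 kips; interior l_c = 1.75 − 0.5625 = 1.188 → r_n = 26.25 kips.
  R_n,bearing = 2·12.3 + 2·26.25 = 77.11 kips → 0.75 × 77.11 = 57.8 kips.
Bearing governs: 57.8 kips.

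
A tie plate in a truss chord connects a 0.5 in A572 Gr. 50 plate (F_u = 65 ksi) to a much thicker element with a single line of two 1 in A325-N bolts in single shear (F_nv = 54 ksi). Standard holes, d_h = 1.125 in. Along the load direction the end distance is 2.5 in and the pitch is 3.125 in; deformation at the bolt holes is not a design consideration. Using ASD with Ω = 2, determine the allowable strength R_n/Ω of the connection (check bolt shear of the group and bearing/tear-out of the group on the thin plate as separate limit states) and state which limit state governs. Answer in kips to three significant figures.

42.4 kips (bolt shear governs)

Bolt shear: A_b = π·1²/4 = 0.7854 in²; R_n = 54 × 0.7854 × 2 × 1 = 84.82 kips → 84.82 / 2 = 42.4 kips.
Bearing (1.5 l_c t F_u ≤ 3.0 d t F_u): upper limit = 3.0·1·0.5·65 = 97.5 kips.
  Edge l_c = 2.5 − 1.125/2 = 1.938 → r_n = 94.45 kips; interior l_c = 3.125 − 1.125 = 2 → r_n = 97.5 kips.
  R_n,bearing = 1·94.45 + 1·97.5 = 192 kips → 192 / 2 = 96 kips.
Bolt shear governs: 42.4 kips.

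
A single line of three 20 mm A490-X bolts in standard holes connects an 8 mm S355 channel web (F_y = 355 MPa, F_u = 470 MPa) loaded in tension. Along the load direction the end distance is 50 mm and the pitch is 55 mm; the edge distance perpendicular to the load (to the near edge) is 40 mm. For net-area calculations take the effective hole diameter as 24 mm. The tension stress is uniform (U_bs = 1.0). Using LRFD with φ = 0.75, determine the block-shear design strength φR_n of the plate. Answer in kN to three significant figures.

248 kN

Shear plane L_v = 50 + 2·55 = 160 mm; A_gv = 160 × 8 = 1280 mm².
A_nv = (160 − 2.5·24) × 8 = 800 mm².
A_nt = (40 − 0.5·24) × 8 = 224 mm².
0.6 F_u A_nv = 225.6 kN; 0.6 F_y A_gv = 272.6 kN → shear rupture governs the shear term.
R_n = 225.6 + 1.0 × 470 × 224 / 1000 = 330.9 kN.
Design strength φR_n = 0.75 × 330.9 = 248 kN.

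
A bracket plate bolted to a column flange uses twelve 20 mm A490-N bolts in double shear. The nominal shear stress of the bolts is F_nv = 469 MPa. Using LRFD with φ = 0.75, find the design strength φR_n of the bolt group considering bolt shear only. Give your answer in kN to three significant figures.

2650 kN

A_b = π × 20² / 4 = 314.2 mm².
R_n = F_nv · A_b · n · n_s = 469 × 314.2 × 12 × 2 / 1000 = 3536 kN.
Design strength φR_n = 0.75 × 3536 = 2650 kN.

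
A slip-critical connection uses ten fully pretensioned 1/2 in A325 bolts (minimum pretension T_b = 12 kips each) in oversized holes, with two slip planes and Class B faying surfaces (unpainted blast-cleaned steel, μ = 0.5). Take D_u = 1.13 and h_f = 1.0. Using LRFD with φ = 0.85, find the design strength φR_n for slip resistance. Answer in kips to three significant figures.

115 kips

R_n = μ · D_u · h_f · T_b · n_s · n_b = 0.5 × 1.13 × 1.0 × 12 × 2 × 10 = 135.6 kips.
Design strength φR_n = 0.85 × 135.6 = 115 kips.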